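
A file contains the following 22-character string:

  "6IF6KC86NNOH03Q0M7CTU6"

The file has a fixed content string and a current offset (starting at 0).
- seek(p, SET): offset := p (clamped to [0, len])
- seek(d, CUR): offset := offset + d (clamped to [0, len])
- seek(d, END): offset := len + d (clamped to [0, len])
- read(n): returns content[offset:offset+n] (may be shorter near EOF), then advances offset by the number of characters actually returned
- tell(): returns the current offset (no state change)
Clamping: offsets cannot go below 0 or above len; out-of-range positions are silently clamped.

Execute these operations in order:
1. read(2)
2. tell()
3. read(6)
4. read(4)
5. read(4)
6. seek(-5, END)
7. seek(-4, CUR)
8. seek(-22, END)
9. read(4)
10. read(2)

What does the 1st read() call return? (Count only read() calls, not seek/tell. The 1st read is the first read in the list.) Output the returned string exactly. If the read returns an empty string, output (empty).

Answer: 6I

Derivation:
After 1 (read(2)): returned '6I', offset=2
After 2 (tell()): offset=2
After 3 (read(6)): returned 'F6KC86', offset=8
After 4 (read(4)): returned 'NNOH', offset=12
After 5 (read(4)): returned '03Q0', offset=16
After 6 (seek(-5, END)): offset=17
After 7 (seek(-4, CUR)): offset=13
After 8 (seek(-22, END)): offset=0
After 9 (read(4)): returned '6IF6', offset=4
After 10 (read(2)): returned 'KC', offset=6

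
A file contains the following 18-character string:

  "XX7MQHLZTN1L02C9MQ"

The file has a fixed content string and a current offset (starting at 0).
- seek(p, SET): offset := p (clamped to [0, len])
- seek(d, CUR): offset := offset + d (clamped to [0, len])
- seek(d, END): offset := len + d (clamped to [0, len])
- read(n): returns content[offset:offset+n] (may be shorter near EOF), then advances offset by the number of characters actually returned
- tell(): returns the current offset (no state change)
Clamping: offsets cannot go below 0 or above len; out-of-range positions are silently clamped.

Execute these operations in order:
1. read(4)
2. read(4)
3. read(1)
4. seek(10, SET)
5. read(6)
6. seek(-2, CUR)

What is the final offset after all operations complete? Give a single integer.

Answer: 14

Derivation:
After 1 (read(4)): returned 'XX7M', offset=4
After 2 (read(4)): returned 'QHLZ', offset=8
After 3 (read(1)): returned 'T', offset=9
After 4 (seek(10, SET)): offset=10
After 5 (read(6)): returned '1L02C9', offset=16
After 6 (seek(-2, CUR)): offset=14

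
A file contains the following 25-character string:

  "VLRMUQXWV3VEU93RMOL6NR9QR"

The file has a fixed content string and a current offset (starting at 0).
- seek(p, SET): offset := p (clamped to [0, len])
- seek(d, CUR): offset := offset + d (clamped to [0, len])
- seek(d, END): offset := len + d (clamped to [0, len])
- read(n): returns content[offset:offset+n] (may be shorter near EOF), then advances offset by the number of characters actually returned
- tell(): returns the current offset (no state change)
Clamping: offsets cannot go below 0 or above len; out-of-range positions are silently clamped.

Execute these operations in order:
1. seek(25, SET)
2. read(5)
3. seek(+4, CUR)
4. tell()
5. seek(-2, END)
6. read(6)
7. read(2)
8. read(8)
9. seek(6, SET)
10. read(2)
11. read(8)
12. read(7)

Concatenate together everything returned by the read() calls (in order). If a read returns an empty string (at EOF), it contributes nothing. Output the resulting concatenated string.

Answer: QRXWV3VEU93RMOL6NR9

Derivation:
After 1 (seek(25, SET)): offset=25
After 2 (read(5)): returned '', offset=25
After 3 (seek(+4, CUR)): offset=25
After 4 (tell()): offset=25
After 5 (seek(-2, END)): offset=23
After 6 (read(6)): returned 'QR', offset=25
After 7 (read(2)): returned '', offset=25
After 8 (read(8)): returned '', offset=25
After 9 (seek(6, SET)): offset=6
After 10 (read(2)): returned 'XW', offset=8
After 11 (read(8)): returned 'V3VEU93R', offset=16
After 12 (read(7)): returned 'MOL6NR9', offset=23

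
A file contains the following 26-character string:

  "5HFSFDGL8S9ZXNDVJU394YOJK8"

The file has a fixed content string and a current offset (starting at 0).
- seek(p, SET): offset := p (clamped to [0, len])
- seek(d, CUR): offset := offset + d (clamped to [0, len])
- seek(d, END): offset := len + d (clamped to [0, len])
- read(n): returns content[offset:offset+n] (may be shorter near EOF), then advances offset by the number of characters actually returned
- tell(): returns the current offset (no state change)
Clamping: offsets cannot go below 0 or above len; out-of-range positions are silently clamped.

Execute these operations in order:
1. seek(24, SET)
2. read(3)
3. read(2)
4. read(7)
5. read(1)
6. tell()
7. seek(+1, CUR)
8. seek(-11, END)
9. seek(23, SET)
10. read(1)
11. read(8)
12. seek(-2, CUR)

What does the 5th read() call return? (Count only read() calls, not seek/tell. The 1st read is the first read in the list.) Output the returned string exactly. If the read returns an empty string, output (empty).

After 1 (seek(24, SET)): offset=24
After 2 (read(3)): returned 'K8', offset=26
After 3 (read(2)): returned '', offset=26
After 4 (read(7)): returned '', offset=26
After 5 (read(1)): returned '', offset=26
After 6 (tell()): offset=26
After 7 (seek(+1, CUR)): offset=26
After 8 (seek(-11, END)): offset=15
After 9 (seek(23, SET)): offset=23
After 10 (read(1)): returned 'J', offset=24
After 11 (read(8)): returned 'K8', offset=26
After 12 (seek(-2, CUR)): offset=24

Answer: J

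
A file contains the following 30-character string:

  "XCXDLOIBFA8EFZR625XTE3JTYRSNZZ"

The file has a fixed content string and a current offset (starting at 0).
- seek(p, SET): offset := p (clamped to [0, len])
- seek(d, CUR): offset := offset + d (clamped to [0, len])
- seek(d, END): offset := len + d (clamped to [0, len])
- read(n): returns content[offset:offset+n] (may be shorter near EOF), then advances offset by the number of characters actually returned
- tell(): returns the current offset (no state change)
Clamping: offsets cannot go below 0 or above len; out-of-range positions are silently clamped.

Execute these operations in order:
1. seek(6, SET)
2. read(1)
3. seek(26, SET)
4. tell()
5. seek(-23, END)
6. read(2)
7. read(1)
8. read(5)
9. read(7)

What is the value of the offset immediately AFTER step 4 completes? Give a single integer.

Answer: 26

Derivation:
After 1 (seek(6, SET)): offset=6
After 2 (read(1)): returned 'I', offset=7
After 3 (seek(26, SET)): offset=26
After 4 (tell()): offset=26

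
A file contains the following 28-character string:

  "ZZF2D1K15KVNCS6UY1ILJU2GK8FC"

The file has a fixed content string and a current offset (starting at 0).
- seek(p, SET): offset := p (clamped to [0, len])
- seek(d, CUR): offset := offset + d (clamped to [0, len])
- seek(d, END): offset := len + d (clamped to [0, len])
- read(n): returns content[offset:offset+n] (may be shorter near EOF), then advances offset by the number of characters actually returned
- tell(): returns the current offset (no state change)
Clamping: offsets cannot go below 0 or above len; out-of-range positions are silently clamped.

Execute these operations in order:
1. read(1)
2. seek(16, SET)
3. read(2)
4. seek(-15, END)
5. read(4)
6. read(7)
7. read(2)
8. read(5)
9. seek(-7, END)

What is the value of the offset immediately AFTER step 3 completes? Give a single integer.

After 1 (read(1)): returned 'Z', offset=1
After 2 (seek(16, SET)): offset=16
After 3 (read(2)): returned 'Y1', offset=18

Answer: 18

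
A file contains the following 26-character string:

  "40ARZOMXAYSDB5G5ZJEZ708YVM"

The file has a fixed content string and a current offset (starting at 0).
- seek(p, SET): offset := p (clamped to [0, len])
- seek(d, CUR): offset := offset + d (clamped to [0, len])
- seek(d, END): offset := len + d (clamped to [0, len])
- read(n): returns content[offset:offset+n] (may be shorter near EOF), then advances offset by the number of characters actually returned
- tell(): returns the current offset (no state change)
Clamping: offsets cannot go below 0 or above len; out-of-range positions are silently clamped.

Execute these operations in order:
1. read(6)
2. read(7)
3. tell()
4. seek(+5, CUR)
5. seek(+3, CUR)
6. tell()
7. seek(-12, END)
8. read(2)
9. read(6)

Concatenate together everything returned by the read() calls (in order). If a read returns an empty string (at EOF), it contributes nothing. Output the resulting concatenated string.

Answer: 40ARZOMXAYSDBG5ZJEZ70

Derivation:
After 1 (read(6)): returned '40ARZO', offset=6
After 2 (read(7)): returned 'MXAYSDB', offset=13
After 3 (tell()): offset=13
After 4 (seek(+5, CUR)): offset=18
After 5 (seek(+3, CUR)): offset=21
After 6 (tell()): offset=21
After 7 (seek(-12, END)): offset=14
After 8 (read(2)): returned 'G5', offset=16
After 9 (read(6)): returned 'ZJEZ70', offset=22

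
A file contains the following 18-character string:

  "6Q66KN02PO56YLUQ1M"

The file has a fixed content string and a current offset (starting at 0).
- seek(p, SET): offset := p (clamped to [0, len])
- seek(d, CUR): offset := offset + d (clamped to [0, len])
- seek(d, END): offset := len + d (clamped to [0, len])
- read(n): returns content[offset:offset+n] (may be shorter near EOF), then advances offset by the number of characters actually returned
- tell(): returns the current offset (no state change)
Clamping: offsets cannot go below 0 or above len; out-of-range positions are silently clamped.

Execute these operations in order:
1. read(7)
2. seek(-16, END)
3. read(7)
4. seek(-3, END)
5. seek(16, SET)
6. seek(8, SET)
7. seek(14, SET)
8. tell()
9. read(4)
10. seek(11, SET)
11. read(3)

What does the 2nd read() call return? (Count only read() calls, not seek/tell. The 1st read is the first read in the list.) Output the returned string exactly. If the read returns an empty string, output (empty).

After 1 (read(7)): returned '6Q66KN0', offset=7
After 2 (seek(-16, END)): offset=2
After 3 (read(7)): returned '66KN02P', offset=9
After 4 (seek(-3, END)): offset=15
After 5 (seek(16, SET)): offset=16
After 6 (seek(8, SET)): offset=8
After 7 (seek(14, SET)): offset=14
After 8 (tell()): offset=14
After 9 (read(4)): returned 'UQ1M', offset=18
After 10 (seek(11, SET)): offset=11
After 11 (read(3)): returned '6YL', offset=14

Answer: 66KN02P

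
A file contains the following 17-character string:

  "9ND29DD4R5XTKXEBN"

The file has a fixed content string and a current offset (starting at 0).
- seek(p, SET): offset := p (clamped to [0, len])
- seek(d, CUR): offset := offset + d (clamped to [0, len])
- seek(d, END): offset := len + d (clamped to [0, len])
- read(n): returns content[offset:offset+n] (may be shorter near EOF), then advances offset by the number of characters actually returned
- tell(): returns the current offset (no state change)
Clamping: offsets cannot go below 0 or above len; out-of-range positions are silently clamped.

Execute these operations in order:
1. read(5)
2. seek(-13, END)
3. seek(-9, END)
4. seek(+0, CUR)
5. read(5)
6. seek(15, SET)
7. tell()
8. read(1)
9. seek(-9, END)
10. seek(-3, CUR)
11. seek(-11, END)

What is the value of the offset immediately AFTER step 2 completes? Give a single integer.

After 1 (read(5)): returned '9ND29', offset=5
After 2 (seek(-13, END)): offset=4

Answer: 4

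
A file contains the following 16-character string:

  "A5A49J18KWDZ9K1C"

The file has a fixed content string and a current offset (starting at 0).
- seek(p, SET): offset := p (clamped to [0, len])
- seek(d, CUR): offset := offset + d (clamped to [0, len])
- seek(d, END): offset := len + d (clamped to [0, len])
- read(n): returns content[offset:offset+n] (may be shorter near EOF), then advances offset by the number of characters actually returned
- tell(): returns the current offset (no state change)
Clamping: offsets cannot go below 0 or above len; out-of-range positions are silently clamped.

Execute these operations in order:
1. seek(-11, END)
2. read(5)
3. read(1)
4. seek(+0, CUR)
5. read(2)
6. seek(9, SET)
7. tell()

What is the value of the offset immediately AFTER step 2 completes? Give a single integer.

After 1 (seek(-11, END)): offset=5
After 2 (read(5)): returned 'J18KW', offset=10

Answer: 10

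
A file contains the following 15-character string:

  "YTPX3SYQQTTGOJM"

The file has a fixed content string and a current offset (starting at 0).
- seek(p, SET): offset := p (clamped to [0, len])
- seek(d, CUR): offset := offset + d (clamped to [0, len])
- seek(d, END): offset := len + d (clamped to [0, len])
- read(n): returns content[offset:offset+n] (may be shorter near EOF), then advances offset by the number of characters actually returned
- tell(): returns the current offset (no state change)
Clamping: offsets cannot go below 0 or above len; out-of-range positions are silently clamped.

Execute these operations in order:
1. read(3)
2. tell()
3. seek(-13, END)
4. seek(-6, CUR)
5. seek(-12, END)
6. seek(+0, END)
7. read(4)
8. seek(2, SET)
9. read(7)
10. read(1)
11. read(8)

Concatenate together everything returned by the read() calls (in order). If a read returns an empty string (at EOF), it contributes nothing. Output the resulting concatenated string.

After 1 (read(3)): returned 'YTP', offset=3
After 2 (tell()): offset=3
After 3 (seek(-13, END)): offset=2
After 4 (seek(-6, CUR)): offset=0
After 5 (seek(-12, END)): offset=3
After 6 (seek(+0, END)): offset=15
After 7 (read(4)): returned '', offset=15
After 8 (seek(2, SET)): offset=2
After 9 (read(7)): returned 'PX3SYQQ', offset=9
After 10 (read(1)): returned 'T', offset=10
After 11 (read(8)): returned 'TGOJM', offset=15

Answer: YTPPX3SYQQTTGOJM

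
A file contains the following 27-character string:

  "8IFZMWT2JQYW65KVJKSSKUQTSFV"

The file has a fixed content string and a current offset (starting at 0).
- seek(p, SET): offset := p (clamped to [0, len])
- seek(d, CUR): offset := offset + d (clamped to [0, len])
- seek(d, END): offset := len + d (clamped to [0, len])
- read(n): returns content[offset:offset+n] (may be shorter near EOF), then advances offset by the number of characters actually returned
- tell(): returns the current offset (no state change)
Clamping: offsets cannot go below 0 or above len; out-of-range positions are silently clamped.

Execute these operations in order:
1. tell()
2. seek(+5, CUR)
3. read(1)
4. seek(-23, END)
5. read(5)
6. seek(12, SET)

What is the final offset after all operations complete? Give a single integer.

Answer: 12

Derivation:
After 1 (tell()): offset=0
After 2 (seek(+5, CUR)): offset=5
After 3 (read(1)): returned 'W', offset=6
After 4 (seek(-23, END)): offset=4
After 5 (read(5)): returned 'MWT2J', offset=9
After 6 (seek(12, SET)): offset=12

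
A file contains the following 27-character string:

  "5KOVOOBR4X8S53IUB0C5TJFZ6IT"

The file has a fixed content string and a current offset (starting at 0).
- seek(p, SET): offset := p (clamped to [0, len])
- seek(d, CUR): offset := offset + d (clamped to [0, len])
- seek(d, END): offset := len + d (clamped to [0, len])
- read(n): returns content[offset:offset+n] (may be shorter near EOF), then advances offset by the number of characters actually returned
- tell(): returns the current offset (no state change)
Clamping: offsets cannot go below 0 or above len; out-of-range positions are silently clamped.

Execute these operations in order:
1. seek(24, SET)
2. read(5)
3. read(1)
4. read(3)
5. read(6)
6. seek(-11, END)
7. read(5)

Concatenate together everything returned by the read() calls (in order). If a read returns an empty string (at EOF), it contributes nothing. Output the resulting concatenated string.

Answer: 6ITB0C5T

Derivation:
After 1 (seek(24, SET)): offset=24
After 2 (read(5)): returned '6IT', offset=27
After 3 (read(1)): returned '', offset=27
After 4 (read(3)): returned '', offset=27
After 5 (read(6)): returned '', offset=27
After 6 (seek(-11, END)): offset=16
After 7 (read(5)): returned 'B0C5T', offset=21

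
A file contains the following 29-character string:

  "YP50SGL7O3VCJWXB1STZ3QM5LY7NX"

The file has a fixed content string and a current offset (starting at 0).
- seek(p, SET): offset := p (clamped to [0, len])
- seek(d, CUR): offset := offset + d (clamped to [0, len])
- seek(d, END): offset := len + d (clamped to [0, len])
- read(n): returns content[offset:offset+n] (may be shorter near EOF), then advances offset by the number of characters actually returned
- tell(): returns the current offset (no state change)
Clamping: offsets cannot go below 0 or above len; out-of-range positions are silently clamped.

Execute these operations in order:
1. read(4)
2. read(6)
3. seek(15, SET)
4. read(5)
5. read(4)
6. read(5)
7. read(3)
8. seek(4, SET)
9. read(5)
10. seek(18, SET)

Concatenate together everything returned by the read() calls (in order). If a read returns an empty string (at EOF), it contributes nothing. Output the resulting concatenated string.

Answer: YP50SGL7O3B1STZ3QM5LY7NXSGL7O

Derivation:
After 1 (read(4)): returned 'YP50', offset=4
After 2 (read(6)): returned 'SGL7O3', offset=10
After 3 (seek(15, SET)): offset=15
After 4 (read(5)): returned 'B1STZ', offset=20
After 5 (read(4)): returned '3QM5', offset=24
After 6 (read(5)): returned 'LY7NX', offset=29
After 7 (read(3)): returned '', offset=29
After 8 (seek(4, SET)): offset=4
After 9 (read(5)): returned 'SGL7O', offset=9
After 10 (seek(18, SET)): offset=18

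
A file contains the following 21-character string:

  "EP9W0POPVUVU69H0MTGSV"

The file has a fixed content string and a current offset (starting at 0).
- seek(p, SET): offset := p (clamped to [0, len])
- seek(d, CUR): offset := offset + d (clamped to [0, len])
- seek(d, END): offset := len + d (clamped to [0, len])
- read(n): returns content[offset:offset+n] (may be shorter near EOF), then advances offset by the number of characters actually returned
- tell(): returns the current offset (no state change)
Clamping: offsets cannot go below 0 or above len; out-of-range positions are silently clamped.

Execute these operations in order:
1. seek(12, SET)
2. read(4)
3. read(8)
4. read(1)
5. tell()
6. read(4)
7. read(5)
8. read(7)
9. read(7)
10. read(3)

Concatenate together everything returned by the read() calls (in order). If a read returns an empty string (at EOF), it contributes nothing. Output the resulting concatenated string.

Answer: 69H0MTGSV

Derivation:
After 1 (seek(12, SET)): offset=12
After 2 (read(4)): returned '69H0', offset=16
After 3 (read(8)): returned 'MTGSV', offset=21
After 4 (read(1)): returned '', offset=21
After 5 (tell()): offset=21
After 6 (read(4)): returned '', offset=21
After 7 (read(5)): returned '', offset=21
After 8 (read(7)): returned '', offset=21
After 9 (read(7)): returned '', offset=21
After 10 (read(3)): returned '', offset=21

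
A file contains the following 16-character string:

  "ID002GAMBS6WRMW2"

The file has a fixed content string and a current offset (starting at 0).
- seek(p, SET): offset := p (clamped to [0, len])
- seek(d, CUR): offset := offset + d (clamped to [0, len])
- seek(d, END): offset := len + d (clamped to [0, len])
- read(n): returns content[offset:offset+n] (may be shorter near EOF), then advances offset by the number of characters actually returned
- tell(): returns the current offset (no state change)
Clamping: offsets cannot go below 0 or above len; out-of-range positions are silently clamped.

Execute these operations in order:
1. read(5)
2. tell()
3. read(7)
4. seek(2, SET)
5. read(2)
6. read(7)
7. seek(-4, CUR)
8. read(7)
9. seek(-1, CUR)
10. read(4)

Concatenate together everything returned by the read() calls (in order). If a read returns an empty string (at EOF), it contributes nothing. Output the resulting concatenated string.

Answer: ID002GAMBS6W002GAMBS6MBS6WRMMW2

Derivation:
After 1 (read(5)): returned 'ID002', offset=5
After 2 (tell()): offset=5
After 3 (read(7)): returned 'GAMBS6W', offset=12
After 4 (seek(2, SET)): offset=2
After 5 (read(2)): returned '00', offset=4
After 6 (read(7)): returned '2GAMBS6', offset=11
After 7 (seek(-4, CUR)): offset=7
After 8 (read(7)): returned 'MBS6WRM', offset=14
After 9 (seek(-1, CUR)): offset=13
After 10 (read(4)): returned 'MW2', offset=16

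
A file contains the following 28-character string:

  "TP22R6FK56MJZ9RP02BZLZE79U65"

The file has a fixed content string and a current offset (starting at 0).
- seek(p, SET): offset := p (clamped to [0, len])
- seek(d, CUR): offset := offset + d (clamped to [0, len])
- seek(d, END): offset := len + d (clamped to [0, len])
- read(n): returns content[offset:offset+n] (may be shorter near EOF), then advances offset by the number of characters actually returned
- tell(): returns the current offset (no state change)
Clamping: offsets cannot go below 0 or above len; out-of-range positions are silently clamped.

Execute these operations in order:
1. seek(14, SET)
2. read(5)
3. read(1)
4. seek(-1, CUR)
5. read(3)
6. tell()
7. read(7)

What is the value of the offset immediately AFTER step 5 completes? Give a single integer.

Answer: 22

Derivation:
After 1 (seek(14, SET)): offset=14
After 2 (read(5)): returned 'RP02B', offset=19
After 3 (read(1)): returned 'Z', offset=20
After 4 (seek(-1, CUR)): offset=19
After 5 (read(3)): returned 'ZLZ', offset=22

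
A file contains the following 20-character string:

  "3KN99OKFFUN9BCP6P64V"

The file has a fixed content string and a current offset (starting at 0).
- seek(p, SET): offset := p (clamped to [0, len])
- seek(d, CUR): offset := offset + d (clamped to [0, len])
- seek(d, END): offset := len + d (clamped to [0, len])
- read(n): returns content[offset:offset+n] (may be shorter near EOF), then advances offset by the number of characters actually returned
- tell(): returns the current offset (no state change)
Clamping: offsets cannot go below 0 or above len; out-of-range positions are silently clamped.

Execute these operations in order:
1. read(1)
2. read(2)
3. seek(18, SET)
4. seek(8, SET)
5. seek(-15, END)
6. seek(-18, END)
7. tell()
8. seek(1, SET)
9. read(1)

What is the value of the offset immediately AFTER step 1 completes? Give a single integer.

After 1 (read(1)): returned '3', offset=1

Answer: 1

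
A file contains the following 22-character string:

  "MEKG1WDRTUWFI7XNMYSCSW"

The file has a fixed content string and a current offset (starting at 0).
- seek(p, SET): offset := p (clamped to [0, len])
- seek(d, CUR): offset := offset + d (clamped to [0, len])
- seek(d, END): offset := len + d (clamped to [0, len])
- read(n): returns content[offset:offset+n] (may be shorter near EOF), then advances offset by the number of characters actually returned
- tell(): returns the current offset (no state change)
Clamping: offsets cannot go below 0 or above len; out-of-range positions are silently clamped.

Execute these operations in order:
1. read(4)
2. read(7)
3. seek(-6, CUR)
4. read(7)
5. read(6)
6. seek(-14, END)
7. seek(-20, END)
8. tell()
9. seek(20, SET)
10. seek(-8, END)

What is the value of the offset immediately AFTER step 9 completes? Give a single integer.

Answer: 20

Derivation:
After 1 (read(4)): returned 'MEKG', offset=4
After 2 (read(7)): returned '1WDRTUW', offset=11
After 3 (seek(-6, CUR)): offset=5
After 4 (read(7)): returned 'WDRTUWF', offset=12
After 5 (read(6)): returned 'I7XNMY', offset=18
After 6 (seek(-14, END)): offset=8
After 7 (seek(-20, END)): offset=2
After 8 (tell()): offset=2
After 9 (seek(20, SET)): offset=20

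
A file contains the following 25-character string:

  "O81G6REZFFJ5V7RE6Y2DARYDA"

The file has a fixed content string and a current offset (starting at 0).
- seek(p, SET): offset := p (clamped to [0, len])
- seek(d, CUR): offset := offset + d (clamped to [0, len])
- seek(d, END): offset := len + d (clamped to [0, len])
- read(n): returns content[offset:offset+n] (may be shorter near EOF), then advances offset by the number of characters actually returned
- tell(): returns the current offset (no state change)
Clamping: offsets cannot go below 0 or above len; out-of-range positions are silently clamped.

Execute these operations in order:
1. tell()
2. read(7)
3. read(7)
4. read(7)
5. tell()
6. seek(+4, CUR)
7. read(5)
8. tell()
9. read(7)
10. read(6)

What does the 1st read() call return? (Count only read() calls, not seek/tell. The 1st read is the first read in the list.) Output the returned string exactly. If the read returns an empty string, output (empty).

Answer: O81G6RE

Derivation:
After 1 (tell()): offset=0
After 2 (read(7)): returned 'O81G6RE', offset=7
After 3 (read(7)): returned 'ZFFJ5V7', offset=14
After 4 (read(7)): returned 'RE6Y2DA', offset=21
After 5 (tell()): offset=21
After 6 (seek(+4, CUR)): offset=25
After 7 (read(5)): returned '', offset=25
After 8 (tell()): offset=25
After 9 (read(7)): returned '', offset=25
After 10 (read(6)): returned '', offset=25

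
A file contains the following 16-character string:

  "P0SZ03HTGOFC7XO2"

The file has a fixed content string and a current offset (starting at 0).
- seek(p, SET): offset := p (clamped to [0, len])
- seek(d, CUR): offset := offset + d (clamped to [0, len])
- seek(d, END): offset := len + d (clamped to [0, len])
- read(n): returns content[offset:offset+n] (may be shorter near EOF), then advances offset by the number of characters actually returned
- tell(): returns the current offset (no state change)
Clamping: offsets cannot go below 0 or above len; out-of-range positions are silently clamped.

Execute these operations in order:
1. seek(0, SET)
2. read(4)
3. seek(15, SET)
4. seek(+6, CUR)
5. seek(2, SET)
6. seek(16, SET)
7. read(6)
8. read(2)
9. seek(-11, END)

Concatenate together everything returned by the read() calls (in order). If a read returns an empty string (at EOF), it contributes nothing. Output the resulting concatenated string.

Answer: P0SZ

Derivation:
After 1 (seek(0, SET)): offset=0
After 2 (read(4)): returned 'P0SZ', offset=4
After 3 (seek(15, SET)): offset=15
After 4 (seek(+6, CUR)): offset=16
After 5 (seek(2, SET)): offset=2
After 6 (seek(16, SET)): offset=16
After 7 (read(6)): returned '', offset=16
After 8 (read(2)): returned '', offset=16
After 9 (seek(-11, END)): offset=5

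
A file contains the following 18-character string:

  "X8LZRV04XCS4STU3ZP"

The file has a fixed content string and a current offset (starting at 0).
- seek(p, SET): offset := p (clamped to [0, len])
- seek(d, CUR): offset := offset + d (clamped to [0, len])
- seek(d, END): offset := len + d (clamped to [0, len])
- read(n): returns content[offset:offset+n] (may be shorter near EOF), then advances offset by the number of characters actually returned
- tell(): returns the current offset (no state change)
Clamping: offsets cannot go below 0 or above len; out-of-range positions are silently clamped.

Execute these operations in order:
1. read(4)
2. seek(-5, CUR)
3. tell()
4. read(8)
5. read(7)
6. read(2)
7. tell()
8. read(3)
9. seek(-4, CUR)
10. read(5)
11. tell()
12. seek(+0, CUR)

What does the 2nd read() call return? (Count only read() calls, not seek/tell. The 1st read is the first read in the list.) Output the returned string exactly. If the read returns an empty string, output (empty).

After 1 (read(4)): returned 'X8LZ', offset=4
After 2 (seek(-5, CUR)): offset=0
After 3 (tell()): offset=0
After 4 (read(8)): returned 'X8LZRV04', offset=8
After 5 (read(7)): returned 'XCS4STU', offset=15
After 6 (read(2)): returned '3Z', offset=17
After 7 (tell()): offset=17
After 8 (read(3)): returned 'P', offset=18
After 9 (seek(-4, CUR)): offset=14
After 10 (read(5)): returned 'U3ZP', offset=18
After 11 (tell()): offset=18
After 12 (seek(+0, CUR)): offset=18

Answer: X8LZRV04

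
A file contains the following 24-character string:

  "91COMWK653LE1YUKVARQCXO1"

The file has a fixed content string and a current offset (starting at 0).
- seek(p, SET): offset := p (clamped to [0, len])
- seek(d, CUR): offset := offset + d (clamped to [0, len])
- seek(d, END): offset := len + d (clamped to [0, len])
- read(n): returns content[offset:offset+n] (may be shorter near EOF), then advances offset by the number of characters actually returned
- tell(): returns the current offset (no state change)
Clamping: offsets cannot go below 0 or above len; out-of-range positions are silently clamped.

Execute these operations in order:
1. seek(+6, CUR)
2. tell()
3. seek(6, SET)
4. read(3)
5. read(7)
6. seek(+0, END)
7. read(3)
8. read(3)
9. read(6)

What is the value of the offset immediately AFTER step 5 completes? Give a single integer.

Answer: 16

Derivation:
After 1 (seek(+6, CUR)): offset=6
After 2 (tell()): offset=6
After 3 (seek(6, SET)): offset=6
After 4 (read(3)): returned 'K65', offset=9
After 5 (read(7)): returned '3LE1YUK', offset=16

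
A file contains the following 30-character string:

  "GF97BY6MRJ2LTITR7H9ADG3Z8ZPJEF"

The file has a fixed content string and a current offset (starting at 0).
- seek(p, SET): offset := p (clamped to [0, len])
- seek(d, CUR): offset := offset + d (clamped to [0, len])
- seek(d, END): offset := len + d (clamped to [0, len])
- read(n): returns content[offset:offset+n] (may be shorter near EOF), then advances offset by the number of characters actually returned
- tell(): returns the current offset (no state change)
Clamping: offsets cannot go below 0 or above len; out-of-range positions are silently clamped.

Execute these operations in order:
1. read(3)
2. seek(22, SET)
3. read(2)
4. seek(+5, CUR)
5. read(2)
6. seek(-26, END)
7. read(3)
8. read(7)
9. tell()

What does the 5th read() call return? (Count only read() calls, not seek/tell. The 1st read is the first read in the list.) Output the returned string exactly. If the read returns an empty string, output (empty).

Answer: MRJ2LTI

Derivation:
After 1 (read(3)): returned 'GF9', offset=3
After 2 (seek(22, SET)): offset=22
After 3 (read(2)): returned '3Z', offset=24
After 4 (seek(+5, CUR)): offset=29
After 5 (read(2)): returned 'F', offset=30
After 6 (seek(-26, END)): offset=4
After 7 (read(3)): returned 'BY6', offset=7
After 8 (read(7)): returned 'MRJ2LTI', offset=14
After 9 (tell()): offset=14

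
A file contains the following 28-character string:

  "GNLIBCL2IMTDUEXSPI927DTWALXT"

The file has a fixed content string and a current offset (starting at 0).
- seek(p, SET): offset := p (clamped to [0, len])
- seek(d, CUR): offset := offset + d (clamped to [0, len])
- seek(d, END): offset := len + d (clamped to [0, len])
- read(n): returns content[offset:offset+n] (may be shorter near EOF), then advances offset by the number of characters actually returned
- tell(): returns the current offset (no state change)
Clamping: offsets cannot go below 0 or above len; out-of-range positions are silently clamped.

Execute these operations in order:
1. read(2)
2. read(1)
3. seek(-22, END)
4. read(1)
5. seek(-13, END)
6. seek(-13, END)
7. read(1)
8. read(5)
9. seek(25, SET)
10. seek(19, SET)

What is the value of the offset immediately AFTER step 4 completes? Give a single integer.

After 1 (read(2)): returned 'GN', offset=2
After 2 (read(1)): returned 'L', offset=3
After 3 (seek(-22, END)): offset=6
After 4 (read(1)): returned 'L', offset=7

Answer: 7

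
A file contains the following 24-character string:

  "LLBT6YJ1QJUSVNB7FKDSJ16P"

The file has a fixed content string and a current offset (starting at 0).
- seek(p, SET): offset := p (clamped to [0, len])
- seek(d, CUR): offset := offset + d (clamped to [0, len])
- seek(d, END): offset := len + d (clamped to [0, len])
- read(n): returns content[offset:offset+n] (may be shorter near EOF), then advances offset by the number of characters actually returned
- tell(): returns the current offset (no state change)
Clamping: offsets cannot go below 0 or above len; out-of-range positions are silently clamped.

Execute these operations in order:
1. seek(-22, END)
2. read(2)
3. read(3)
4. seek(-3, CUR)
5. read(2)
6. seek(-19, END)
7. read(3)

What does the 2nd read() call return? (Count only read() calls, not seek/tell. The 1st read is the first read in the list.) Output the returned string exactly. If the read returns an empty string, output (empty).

After 1 (seek(-22, END)): offset=2
After 2 (read(2)): returned 'BT', offset=4
After 3 (read(3)): returned '6YJ', offset=7
After 4 (seek(-3, CUR)): offset=4
After 5 (read(2)): returned '6Y', offset=6
After 6 (seek(-19, END)): offset=5
After 7 (read(3)): returned 'YJ1', offset=8

Answer: 6YJ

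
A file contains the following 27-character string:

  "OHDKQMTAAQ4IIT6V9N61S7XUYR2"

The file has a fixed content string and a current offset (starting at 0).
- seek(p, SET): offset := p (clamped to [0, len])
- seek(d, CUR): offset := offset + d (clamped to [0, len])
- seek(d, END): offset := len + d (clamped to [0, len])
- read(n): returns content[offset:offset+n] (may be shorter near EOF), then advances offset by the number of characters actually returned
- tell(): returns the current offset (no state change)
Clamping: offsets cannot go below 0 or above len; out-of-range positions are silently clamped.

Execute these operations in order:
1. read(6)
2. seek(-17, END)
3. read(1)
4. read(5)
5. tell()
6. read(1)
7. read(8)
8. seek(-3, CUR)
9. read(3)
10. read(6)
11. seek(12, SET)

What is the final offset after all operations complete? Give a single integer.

After 1 (read(6)): returned 'OHDKQM', offset=6
After 2 (seek(-17, END)): offset=10
After 3 (read(1)): returned '4', offset=11
After 4 (read(5)): returned 'IIT6V', offset=16
After 5 (tell()): offset=16
After 6 (read(1)): returned '9', offset=17
After 7 (read(8)): returned 'N61S7XUY', offset=25
After 8 (seek(-3, CUR)): offset=22
After 9 (read(3)): returned 'XUY', offset=25
After 10 (read(6)): returned 'R2', offset=27
After 11 (seek(12, SET)): offset=12

Answer: 12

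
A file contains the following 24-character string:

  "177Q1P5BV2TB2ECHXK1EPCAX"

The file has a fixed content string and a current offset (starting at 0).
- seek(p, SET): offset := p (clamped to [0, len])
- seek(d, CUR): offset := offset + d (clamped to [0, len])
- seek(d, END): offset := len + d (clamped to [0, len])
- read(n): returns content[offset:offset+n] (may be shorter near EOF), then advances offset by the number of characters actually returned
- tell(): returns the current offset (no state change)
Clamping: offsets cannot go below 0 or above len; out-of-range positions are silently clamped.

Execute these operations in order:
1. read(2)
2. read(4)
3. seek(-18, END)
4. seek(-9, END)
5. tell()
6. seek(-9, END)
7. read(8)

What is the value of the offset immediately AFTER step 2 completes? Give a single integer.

After 1 (read(2)): returned '17', offset=2
After 2 (read(4)): returned '7Q1P', offset=6

Answer: 6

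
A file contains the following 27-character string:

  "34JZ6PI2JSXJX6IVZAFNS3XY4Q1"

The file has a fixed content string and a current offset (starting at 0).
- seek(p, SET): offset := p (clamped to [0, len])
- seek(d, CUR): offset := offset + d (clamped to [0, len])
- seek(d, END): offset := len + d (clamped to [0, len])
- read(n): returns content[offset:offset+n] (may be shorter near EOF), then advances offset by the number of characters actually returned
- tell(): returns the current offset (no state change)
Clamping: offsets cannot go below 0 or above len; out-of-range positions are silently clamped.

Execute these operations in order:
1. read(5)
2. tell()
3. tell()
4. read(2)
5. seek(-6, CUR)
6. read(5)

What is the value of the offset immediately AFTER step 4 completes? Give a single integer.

Answer: 7

Derivation:
After 1 (read(5)): returned '34JZ6', offset=5
After 2 (tell()): offset=5
After 3 (tell()): offset=5
After 4 (read(2)): returned 'PI', offset=7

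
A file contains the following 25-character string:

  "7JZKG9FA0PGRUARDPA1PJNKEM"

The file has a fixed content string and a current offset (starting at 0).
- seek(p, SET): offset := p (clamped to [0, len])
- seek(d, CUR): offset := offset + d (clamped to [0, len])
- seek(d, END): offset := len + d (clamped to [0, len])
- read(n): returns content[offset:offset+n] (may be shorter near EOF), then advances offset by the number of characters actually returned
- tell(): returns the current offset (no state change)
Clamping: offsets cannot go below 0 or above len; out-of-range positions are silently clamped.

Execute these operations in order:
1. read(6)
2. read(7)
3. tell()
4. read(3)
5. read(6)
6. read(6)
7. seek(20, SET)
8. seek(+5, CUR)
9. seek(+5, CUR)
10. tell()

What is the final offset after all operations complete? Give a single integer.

After 1 (read(6)): returned '7JZKG9', offset=6
After 2 (read(7)): returned 'FA0PGRU', offset=13
After 3 (tell()): offset=13
After 4 (read(3)): returned 'ARD', offset=16
After 5 (read(6)): returned 'PA1PJN', offset=22
After 6 (read(6)): returned 'KEM', offset=25
After 7 (seek(20, SET)): offset=20
After 8 (seek(+5, CUR)): offset=25
After 9 (seek(+5, CUR)): offset=25
After 10 (tell()): offset=25

Answer: 25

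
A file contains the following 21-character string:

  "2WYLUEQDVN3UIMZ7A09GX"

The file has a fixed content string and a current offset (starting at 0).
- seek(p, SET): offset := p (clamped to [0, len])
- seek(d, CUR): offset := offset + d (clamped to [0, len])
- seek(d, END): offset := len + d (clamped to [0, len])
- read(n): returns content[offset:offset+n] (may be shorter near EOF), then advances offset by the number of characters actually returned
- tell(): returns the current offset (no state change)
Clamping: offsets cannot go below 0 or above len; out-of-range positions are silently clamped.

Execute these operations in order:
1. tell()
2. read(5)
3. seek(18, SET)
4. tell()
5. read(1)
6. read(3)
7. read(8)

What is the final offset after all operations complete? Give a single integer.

Answer: 21

Derivation:
After 1 (tell()): offset=0
After 2 (read(5)): returned '2WYLU', offset=5
After 3 (seek(18, SET)): offset=18
After 4 (tell()): offset=18
After 5 (read(1)): returned '9', offset=19
After 6 (read(3)): returned 'GX', offset=21
After 7 (read(8)): returned '', offset=21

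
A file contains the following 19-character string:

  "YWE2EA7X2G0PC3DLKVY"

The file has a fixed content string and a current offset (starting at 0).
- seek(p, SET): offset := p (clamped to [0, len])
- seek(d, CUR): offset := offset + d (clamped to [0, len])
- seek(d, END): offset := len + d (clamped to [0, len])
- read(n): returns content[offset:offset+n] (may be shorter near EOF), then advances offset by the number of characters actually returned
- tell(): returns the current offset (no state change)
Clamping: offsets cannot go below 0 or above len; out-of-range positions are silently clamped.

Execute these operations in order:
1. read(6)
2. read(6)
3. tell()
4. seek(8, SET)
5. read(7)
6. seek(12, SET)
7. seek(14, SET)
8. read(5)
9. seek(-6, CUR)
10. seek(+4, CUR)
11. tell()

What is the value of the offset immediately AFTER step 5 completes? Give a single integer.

Answer: 15

Derivation:
After 1 (read(6)): returned 'YWE2EA', offset=6
After 2 (read(6)): returned '7X2G0P', offset=12
After 3 (tell()): offset=12
After 4 (seek(8, SET)): offset=8
After 5 (read(7)): returned '2G0PC3D', offset=15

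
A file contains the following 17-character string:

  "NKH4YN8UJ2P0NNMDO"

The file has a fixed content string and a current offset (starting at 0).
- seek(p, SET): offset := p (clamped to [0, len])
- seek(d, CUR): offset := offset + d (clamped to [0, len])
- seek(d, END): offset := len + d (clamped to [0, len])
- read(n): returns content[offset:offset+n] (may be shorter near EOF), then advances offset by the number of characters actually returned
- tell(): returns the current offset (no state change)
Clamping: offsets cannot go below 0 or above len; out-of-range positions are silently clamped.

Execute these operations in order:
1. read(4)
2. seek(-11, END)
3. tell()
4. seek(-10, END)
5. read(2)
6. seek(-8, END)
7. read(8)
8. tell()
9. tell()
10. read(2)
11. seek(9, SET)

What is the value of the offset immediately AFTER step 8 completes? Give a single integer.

Answer: 17

Derivation:
After 1 (read(4)): returned 'NKH4', offset=4
After 2 (seek(-11, END)): offset=6
After 3 (tell()): offset=6
After 4 (seek(-10, END)): offset=7
After 5 (read(2)): returned 'UJ', offset=9
After 6 (seek(-8, END)): offset=9
After 7 (read(8)): returned '2P0NNMDO', offset=17
After 8 (tell()): offset=17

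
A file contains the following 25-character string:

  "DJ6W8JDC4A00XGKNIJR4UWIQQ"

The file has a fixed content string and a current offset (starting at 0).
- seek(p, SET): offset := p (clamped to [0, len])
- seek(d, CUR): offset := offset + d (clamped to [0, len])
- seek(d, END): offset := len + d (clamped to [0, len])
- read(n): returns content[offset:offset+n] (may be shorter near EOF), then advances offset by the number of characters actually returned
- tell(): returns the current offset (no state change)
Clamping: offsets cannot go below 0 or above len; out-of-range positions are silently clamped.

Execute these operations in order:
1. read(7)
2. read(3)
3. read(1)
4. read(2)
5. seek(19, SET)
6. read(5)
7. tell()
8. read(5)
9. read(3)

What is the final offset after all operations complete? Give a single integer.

After 1 (read(7)): returned 'DJ6W8JD', offset=7
After 2 (read(3)): returned 'C4A', offset=10
After 3 (read(1)): returned '0', offset=11
After 4 (read(2)): returned '0X', offset=13
After 5 (seek(19, SET)): offset=19
After 6 (read(5)): returned '4UWIQ', offset=24
After 7 (tell()): offset=24
After 8 (read(5)): returned 'Q', offset=25
After 9 (read(3)): returned '', offset=25

Answer: 25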